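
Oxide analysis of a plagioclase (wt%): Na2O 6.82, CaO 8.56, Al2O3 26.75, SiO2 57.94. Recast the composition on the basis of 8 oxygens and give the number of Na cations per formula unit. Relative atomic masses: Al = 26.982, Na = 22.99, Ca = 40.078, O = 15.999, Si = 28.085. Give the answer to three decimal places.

Na2O (M=61.979): mol = 0.11004; Na = 0.22008, O = 0.11004.
CaO (M=56.077): mol = 0.15265; Ca = 0.15265, O = 0.15265.
Al2O3 (M=101.961): mol = 0.26236; Al = 0.52472, O = 0.78708.
SiO2 (M=60.083): mol = 0.96433; Si = 0.96433, O = 1.92866.
ΣO = 2.97843; factor = 8/ΣO = 2.68598.
Na apfu = 0.22008 × 2.68598 = 0.591.

0.591 Na apfu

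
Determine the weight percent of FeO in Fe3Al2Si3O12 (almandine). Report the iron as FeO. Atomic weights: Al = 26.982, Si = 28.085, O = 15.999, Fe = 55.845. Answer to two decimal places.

43.30 wt%

Molar mass of Fe3Al2Si3O12 = 3·55.845 + 2·26.982 + 3·28.085 + 12·15.999 = 497.742 g/mol.
Each formula unit contains 3 Fe, equivalent to 3/1 = 3.0000 mol FeO.
M(FeO) = 1×55.845 + 1×15.999 = 71.844 g/mol.
Mass of FeO per formula unit = 3.0000 × 71.844 = 215.532 g.
FeO wt% = 215.532 / 497.742 × 100 = 43.30%.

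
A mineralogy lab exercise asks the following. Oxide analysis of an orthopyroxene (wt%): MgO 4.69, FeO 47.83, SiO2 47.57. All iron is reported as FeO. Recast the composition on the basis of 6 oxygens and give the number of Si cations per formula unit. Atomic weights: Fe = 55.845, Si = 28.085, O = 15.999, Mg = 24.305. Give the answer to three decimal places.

2.008 Si apfu

4.69 wt% MgO ÷ 40.304 g/mol = 0.11637 mol, giving 0.11637 Mg and 0.11637 O.
47.83 wt% FeO ÷ 71.844 g/mol = 0.66575 mol, giving 0.66575 Fe and 0.66575 O.
47.57 wt% SiO2 ÷ 60.083 g/mol = 0.79174 mol, giving 0.79174 Si and 1.58348 O.
Oxygen sums to 2.36560; scaling by 6/2.36560 = 2.53635 puts the formula on 6 O.
Si: 0.79174 × 2.53635 = 2.008 atoms per formula unit.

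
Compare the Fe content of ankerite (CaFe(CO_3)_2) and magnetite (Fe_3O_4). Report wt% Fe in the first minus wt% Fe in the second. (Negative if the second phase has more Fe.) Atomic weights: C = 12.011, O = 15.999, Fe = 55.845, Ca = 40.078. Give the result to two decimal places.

-46.50 percentage points

Fe in CaFe(CO_3)_2: molar mass 215.939 g/mol; 1×55.845 = 55.845 g → 25.86 wt%.
Fe in Fe_3O_4: molar mass 231.531 g/mol; 3×55.845 = 167.535 g → 72.36 wt%.
Difference = 25.86 − 72.36 = -46.50 percentage points.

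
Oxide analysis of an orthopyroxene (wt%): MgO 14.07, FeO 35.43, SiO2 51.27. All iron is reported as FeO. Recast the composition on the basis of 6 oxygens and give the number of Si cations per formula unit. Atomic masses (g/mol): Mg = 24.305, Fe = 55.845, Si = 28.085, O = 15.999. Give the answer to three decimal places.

14.07 wt% MgO ÷ 40.304 g/mol = 0.34910 mol, giving 0.34910 Mg and 0.34910 O.
35.43 wt% FeO ÷ 71.844 g/mol = 0.49315 mol, giving 0.49315 Fe and 0.49315 O.
51.27 wt% SiO2 ÷ 60.083 g/mol = 0.85332 mol, giving 0.85332 Si and 1.70664 O.
Oxygen sums to 2.54889; scaling by 6/2.54889 = 2.35397 puts the formula on 6 O.
Si: 0.85332 × 2.35397 = 2.009 atoms per formula unit.

2.009 Si apfu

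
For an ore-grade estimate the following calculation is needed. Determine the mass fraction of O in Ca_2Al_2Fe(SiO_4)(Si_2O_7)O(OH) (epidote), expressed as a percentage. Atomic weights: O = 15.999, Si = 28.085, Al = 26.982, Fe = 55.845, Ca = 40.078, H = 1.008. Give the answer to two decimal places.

43.04 weight percent

M(Ca_2Al_2Fe(SiO_4)(Si_2O_7)O(OH)) = 483.215 g/mol.
O contributes 13 × 15.999 = 207.987 g per mole.
207.987/483.215 = 0.4304 → 43.04%.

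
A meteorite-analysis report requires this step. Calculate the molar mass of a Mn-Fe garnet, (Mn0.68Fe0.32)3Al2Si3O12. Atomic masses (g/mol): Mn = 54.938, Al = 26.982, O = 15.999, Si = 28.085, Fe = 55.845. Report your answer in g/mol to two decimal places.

495.89 g/mol

M = 2.04(54.938) + 0.96(55.845) + 2(26.982) + 3(28.085) + 12(15.999)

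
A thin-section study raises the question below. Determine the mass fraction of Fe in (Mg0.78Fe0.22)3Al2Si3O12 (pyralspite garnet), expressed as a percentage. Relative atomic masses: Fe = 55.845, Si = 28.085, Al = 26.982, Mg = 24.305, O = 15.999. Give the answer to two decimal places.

M((Mg0.78Fe0.22)3Al2Si3O12) = 423.938 g/mol.
Fe contributes 0.66 × 55.845 = 36.858 g per mole.
36.858/423.938 = 0.0869 → 8.69%.

8.69 weight percent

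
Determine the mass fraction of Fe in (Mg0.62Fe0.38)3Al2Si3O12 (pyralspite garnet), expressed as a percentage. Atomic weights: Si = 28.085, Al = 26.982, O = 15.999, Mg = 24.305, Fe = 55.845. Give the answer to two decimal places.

M((Mg0.62Fe0.38)3Al2Si3O12) = 439.078 g/mol.
Fe contributes 1.14 × 55.845 = 63.663 g per mole.
63.663/439.078 = 0.1450 → 14.50%.

14.50 wt%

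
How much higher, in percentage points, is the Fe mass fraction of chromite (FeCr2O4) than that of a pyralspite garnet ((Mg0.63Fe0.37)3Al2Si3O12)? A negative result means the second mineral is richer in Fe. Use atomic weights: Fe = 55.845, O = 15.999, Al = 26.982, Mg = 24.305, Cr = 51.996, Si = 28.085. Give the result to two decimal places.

10.80 percentage points

Fe in FeCr2O4: molar mass 223.833 g/mol; 1×55.845 = 55.845 g → 24.95 wt%.
Fe in (Mg0.63Fe0.37)3Al2Si3O12: molar mass 438.131 g/mol; 1.11×55.845 = 61.988 g → 14.15 wt%.
Difference = 24.95 − 14.15 = 10.80 percentage points.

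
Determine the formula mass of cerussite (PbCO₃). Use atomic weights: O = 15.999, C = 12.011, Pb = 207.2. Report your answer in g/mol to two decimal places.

267.21 g/mol

The formula mass is the sum 1×207.2 + 1×12.011 + 3×15.999.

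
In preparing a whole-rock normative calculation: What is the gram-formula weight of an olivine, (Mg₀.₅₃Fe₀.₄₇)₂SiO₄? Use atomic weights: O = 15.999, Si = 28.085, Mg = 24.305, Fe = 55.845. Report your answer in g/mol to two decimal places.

170.34 g/mol

M = 1.06(24.305) + 0.94(55.845) + 1(28.085) + 4(15.999)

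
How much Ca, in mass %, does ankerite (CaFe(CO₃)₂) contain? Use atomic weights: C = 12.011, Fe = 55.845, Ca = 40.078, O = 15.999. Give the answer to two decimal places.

M(CaFe(CO₃)₂) = 215.939 g/mol.
Ca contributes 1 × 40.078 = 40.078 g per mole.
40.078/215.939 = 0.1856 → 18.56%.

18.56 mass %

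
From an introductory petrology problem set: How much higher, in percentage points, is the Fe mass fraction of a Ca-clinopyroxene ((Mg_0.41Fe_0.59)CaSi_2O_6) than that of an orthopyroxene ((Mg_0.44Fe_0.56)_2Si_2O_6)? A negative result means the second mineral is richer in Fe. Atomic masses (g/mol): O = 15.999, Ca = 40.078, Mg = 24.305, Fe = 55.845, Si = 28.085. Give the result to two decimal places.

-12.48 percentage points

Fe in (Mg_0.41Fe_0.59)CaSi_2O_6: molar mass 235.156 g/mol; 0.59×55.845 = 32.949 g → 14.01 wt%.
Fe in (Mg_0.44Fe_0.56)_2Si_2O_6: molar mass 236.099 g/mol; 1.12×55.845 = 62.546 g → 26.49 wt%.
Difference = 14.01 − 26.49 = -12.48 percentage points.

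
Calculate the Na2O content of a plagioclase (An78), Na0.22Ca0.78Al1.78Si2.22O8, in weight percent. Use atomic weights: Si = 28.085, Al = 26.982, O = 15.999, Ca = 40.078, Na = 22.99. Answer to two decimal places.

2.48 wt%

Molar mass of Na0.22Ca0.78Al1.78Si2.22O8 = 0.22×22.99 + 0.78×40.078 + 1.78×26.982 + 2.22×28.085 + 8×15.999 = 274.687 g/mol.
Each formula unit contains 0.22 Na, equivalent to 0.22/2 = 0.1100 mol Na2O.
M(Na2O) = 2×22.99 + 1×15.999 = 61.979 g/mol.
Mass of Na2O per formula unit = 0.1100 × 61.979 = 6.818 g.
Na2O wt% = 6.818 / 274.687 × 100 = 2.48%.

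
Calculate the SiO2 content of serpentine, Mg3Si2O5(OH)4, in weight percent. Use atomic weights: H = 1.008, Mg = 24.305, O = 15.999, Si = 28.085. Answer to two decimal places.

M(Mg3Si2O5(OH)4) = 277.108 g/mol; M(SiO2) = 60.083 g/mol.
Moles SiO2 per formula unit = 2 Si ÷ 1 = 2.0000.
SiO2 fraction = (2.0000 × 60.083) / 277.108 = 120.166/277.108 = 0.4336.

43.36 wt%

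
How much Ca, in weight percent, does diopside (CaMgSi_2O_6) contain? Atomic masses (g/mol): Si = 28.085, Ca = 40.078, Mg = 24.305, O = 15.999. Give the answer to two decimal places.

18.51 weight percent

Formula mass = 1·40.078 + 1·24.305 + 2·28.085 + 6·15.999 = 216.547 g/mol, of which 40.078 g is Ca.
So Ca makes up 40.078/216.547 = 0.1851 of the mass, i.e. 18.51%.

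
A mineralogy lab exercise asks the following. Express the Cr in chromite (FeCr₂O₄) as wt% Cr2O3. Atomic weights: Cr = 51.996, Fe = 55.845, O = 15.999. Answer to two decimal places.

Molar mass of FeCr₂O₄ = 1·55.845 + 2·51.996 + 4·15.999 = 223.833 g/mol.
Each formula unit contains 2 Cr, equivalent to 2/2 = 1.0000 mol Cr2O3.
M(Cr2O3) = 2×51.996 + 3×15.999 = 151.989 g/mol.
Mass of Cr2O3 per formula unit = 1.0000 × 151.989 = 151.989 g.
Cr2O3 wt% = 151.989 / 223.833 × 100 = 67.90%.

67.90 wt%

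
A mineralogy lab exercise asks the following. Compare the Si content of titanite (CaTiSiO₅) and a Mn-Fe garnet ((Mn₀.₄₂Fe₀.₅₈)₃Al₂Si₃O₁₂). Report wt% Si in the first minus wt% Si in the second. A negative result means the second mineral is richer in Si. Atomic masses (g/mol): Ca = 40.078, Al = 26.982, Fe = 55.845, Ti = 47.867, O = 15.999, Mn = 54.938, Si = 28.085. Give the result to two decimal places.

First mineral: 28.085 g Si in 196.025 g formula = 14.33 wt% Si.
Second mineral: 84.255 g Si in 496.599 g formula = 16.97 wt% Si.
14.33% − 16.97% gives a difference of -2.64 percentage points.

-2.64 percentage points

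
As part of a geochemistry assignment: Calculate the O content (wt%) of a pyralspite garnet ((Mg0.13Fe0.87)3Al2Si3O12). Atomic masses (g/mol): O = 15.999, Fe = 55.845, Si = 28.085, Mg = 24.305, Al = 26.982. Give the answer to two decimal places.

39.55 wt%

Molar mass of (Mg0.13Fe0.87)3Al2Si3O12: 0.39·24.305 + 2.61·55.845 + 2·26.982 + 3·28.085 + 12·15.999 = 485.441 g/mol.
Mass of O per formula unit: 12 × 15.999 = 191.988 g.
Weight fraction O = 191.988 / 485.441 = 0.3955.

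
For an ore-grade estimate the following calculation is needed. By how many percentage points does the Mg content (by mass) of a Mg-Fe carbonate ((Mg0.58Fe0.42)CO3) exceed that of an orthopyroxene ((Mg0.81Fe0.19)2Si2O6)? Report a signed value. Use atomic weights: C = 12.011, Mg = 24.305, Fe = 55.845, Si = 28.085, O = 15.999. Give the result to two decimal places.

M((Mg0.58Fe0.42)CO3) = 97.560 g/mol, so wt% Mg = 14.097/97.560 × 100 = 14.45%.
M((Mg0.81Fe0.19)2Si2O6) = 212.759 g/mol, so wt% Mg = 39.374/212.759 × 100 = 18.51%.
14.45 − 18.51 = -4.06 pp.

-4.06 percentage points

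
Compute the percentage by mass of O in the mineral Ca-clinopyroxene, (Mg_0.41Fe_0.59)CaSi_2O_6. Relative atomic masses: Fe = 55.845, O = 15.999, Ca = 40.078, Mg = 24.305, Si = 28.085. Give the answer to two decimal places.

Formula mass = 0.41·24.305 + 0.59·55.845 + 1·40.078 + 2·28.085 + 6·15.999 = 235.156 g/mol, of which 95.994 g is O.
So O makes up 95.994/235.156 = 0.4082 of the mass, i.e. 40.82%.

40.82 wt%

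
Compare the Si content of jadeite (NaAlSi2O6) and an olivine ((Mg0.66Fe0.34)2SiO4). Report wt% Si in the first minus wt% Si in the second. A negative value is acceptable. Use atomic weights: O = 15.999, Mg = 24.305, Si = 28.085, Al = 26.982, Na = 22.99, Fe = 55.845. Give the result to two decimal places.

Si in NaAlSi2O6: molar mass 202.136 g/mol; 2×28.085 = 56.170 g → 27.79 wt%.
Si in (Mg0.66Fe0.34)2SiO4: molar mass 162.138 g/mol; 1×28.085 = 28.085 g → 17.32 wt%.
Difference = 27.79 − 17.32 = 10.47 percentage points.

10.47 percentage points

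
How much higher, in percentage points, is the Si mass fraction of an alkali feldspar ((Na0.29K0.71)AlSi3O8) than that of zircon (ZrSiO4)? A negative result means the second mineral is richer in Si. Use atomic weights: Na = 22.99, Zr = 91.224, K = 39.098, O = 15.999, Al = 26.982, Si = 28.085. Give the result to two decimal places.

15.47 percentage points

Si in (Na0.29K0.71)AlSi3O8: molar mass 273.656 g/mol; 3×28.085 = 84.255 g → 30.79 wt%.
Si in ZrSiO4: molar mass 183.305 g/mol; 1×28.085 = 28.085 g → 15.32 wt%.
Difference = 30.79 − 15.32 = 15.47 percentage points.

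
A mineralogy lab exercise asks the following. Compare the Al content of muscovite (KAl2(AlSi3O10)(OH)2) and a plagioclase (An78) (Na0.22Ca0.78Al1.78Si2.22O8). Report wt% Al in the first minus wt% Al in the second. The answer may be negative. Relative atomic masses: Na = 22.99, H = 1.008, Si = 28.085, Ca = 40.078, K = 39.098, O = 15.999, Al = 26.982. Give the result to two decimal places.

Al in KAl2(AlSi3O10)(OH)2: molar mass 398.303 g/mol; 3×26.982 = 80.946 g → 20.32 wt%.
Al in Na0.22Ca0.78Al1.78Si2.22O8: molar mass 274.687 g/mol; 1.78×26.982 = 48.028 g → 17.48 wt%.
Difference = 20.32 − 17.48 = 2.84 percentage points.

2.84 percentage points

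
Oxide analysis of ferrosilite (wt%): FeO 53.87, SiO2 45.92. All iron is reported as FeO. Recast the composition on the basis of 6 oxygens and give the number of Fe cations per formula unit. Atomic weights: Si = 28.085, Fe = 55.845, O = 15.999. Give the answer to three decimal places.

1.975 Fe apfu

53.87 wt% FeO ÷ 71.844 g/mol = 0.74982 mol, giving 0.74982 Fe and 0.74982 O.
45.92 wt% SiO2 ÷ 60.083 g/mol = 0.76428 mol, giving 0.76428 Si and 1.52856 O.
Oxygen sums to 2.27838; scaling by 6/2.27838 = 2.63345 puts the formula on 6 O.
Fe: 0.74982 × 2.63345 = 1.975 atoms per formula unit.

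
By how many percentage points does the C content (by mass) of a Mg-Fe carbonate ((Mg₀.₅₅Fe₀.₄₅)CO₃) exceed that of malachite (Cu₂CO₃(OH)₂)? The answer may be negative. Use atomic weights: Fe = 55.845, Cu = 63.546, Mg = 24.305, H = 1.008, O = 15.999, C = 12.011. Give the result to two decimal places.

M((Mg₀.₅₅Fe₀.₄₅)CO₃) = 98.506 g/mol, so wt% C = 12.011/98.506 × 100 = 12.19%.
M(Cu₂CO₃(OH)₂) = 221.114 g/mol, so wt% C = 12.011/221.114 × 100 = 5.43%.
12.19 − 5.43 = 6.76 pp.

6.76 percentage points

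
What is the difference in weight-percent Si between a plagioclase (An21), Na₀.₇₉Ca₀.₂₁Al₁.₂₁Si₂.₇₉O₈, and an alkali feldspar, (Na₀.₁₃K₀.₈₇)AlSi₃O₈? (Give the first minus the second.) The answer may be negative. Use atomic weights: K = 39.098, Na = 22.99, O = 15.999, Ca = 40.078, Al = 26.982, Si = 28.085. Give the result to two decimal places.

Si in Na₀.₇₉Ca₀.₂₁Al₁.₂₁Si₂.₇₉O₈: molar mass 265.576 g/mol; 2.79×28.085 = 78.357 g → 29.50 wt%.
Si in (Na₀.₁₃K₀.₈₇)AlSi₃O₈: molar mass 276.233 g/mol; 3×28.085 = 84.255 g → 30.50 wt%.
Difference = 29.50 − 30.50 = -1.00 percentage points.

-1.00 percentage points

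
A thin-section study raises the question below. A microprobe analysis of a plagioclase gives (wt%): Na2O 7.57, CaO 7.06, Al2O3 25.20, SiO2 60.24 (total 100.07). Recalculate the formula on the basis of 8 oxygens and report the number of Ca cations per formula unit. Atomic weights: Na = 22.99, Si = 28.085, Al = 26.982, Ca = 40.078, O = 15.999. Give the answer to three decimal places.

0.336 Ca apfu

Na2O: 7.57/61.979 = 0.12214 mol → 0.24428 mol Na, 0.12214 mol O.
CaO: 7.06/56.077 = 0.12590 mol → 0.12590 mol Ca, 0.12590 mol O.
Al2O3: 25.20/101.961 = 0.24715 mol → 0.49430 mol Al, 0.74145 mol O.
SiO2: 60.24/60.083 = 1.00261 mol → 1.00261 mol Si, 2.00522 mol O.
Total oxygen = 2.99471 mol. Normalization factor = 8/2.99471 = 2.67138.
Ca per 8 O = 0.12590 × 2.67138 = 0.336.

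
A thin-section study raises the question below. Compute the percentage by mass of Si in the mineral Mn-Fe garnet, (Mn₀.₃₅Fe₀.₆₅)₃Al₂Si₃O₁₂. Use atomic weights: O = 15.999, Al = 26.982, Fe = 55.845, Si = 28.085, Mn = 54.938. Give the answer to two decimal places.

16.96 wt%

Molar mass of (Mn₀.₃₅Fe₀.₆₅)₃Al₂Si₃O₁₂: 1.05·54.938 + 1.95·55.845 + 2·26.982 + 3·28.085 + 12·15.999 = 496.790 g/mol.
Mass of Si per formula unit: 3 × 28.085 = 84.255 g.
Weight fraction Si = 84.255 / 496.790 = 0.1696.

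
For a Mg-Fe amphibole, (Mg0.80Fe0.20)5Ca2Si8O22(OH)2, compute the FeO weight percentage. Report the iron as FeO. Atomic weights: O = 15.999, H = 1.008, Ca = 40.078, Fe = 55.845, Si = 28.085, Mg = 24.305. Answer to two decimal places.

M((Mg0.80Fe0.20)5Ca2Si8O22(OH)2) = 843.893 g/mol; M(FeO) = 71.844 g/mol.
Moles FeO per formula unit = 1 Fe ÷ 1 = 1.0000.
FeO fraction = (1.0000 × 71.844) / 843.893 = 71.844/843.893 = 0.0851.

8.51 wt%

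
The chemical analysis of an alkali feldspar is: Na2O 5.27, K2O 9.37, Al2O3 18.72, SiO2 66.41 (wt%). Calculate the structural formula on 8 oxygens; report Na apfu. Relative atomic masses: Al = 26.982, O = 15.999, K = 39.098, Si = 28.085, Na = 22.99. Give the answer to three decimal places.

Na2O (M=61.979): mol = 0.08503; Na = 0.17006, O = 0.08503.
K2O (M=94.195): mol = 0.09947; K = 0.19894, O = 0.09947.
Al2O3 (M=101.961): mol = 0.18360; Al = 0.36720, O = 0.55080.
SiO2 (M=60.083): mol = 1.10530; Si = 1.10530, O = 2.21060.
ΣO = 2.94590; factor = 8/ΣO = 2.71564.
Na apfu = 0.17006 × 2.71564 = 0.462.

0.462 Na apfu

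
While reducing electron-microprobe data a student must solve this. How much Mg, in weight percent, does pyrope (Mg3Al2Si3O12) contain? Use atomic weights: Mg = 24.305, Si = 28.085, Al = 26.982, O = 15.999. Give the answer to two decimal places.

18.09 weight percent

Molar mass of Mg3Al2Si3O12: 3×24.305 + 2×26.982 + 3×28.085 + 12×15.999 = 403.122 g/mol.
Mass of Mg per formula unit: 3 × 24.305 = 72.915 g.
Weight fraction Mg = 72.915 / 403.122 = 0.1809.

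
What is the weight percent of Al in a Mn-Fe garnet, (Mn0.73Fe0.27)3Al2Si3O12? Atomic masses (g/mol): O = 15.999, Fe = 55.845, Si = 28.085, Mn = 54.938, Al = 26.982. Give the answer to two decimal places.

M((Mn0.73Fe0.27)3Al2Si3O12) = 495.756 g/mol.
Al contributes 2 × 26.982 = 53.964 g per mole.
53.964/495.756 = 0.1089 → 10.89%.

10.89 mass %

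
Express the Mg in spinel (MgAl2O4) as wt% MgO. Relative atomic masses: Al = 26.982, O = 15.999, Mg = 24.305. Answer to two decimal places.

M(MgAl2O4) = 142.265 g/mol; M(MgO) = 40.304 g/mol.
Moles MgO per formula unit = 1 Mg ÷ 1 = 1.0000.
MgO fraction = (1.0000 × 40.304) / 142.265 = 40.304/142.265 = 0.2833.

28.33 wt%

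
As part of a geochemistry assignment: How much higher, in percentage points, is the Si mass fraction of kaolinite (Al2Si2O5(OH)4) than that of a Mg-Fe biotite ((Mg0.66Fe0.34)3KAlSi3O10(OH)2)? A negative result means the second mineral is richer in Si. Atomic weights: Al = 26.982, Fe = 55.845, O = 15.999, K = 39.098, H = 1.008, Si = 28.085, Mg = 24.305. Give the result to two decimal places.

M(Al2Si2O5(OH)4) = 258.157 g/mol, so wt% Si = 56.170/258.157 × 100 = 21.76%.
M((Mg0.66Fe0.34)3KAlSi3O10(OH)2) = 449.425 g/mol, so wt% Si = 84.255/449.425 × 100 = 18.75%.
21.76 − 18.75 = 3.01 pp.

3.01 percentage points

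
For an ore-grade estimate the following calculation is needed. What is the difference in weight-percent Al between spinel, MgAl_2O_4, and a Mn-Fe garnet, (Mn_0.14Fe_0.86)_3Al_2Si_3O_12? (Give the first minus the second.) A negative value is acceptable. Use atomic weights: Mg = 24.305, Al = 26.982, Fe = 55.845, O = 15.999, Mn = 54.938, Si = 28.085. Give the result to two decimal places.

Al in MgAl_2O_4: molar mass 142.265 g/mol; 2×26.982 = 53.964 g → 37.93 wt%.
Al in (Mn_0.14Fe_0.86)_3Al_2Si_3O_12: molar mass 497.361 g/mol; 2×26.982 = 53.964 g → 10.85 wt%.
Difference = 37.93 − 10.85 = 27.08 percentage points.

27.08 percentage points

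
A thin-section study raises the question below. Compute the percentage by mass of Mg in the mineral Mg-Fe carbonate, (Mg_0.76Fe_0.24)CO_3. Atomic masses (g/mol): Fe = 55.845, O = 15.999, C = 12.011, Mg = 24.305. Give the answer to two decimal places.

20.10 mass %

Formula mass = 0.76*24.305 + 0.24*55.845 + 1*12.011 + 3*15.999 = 91.883 g/mol, of which 18.472 g is Mg.
So Mg makes up 18.472/91.883 = 0.2010 of the mass, i.e. 20.10%.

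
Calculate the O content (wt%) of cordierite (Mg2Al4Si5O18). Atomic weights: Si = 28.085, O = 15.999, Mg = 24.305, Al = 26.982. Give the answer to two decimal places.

49.23 wt%

M(Mg2Al4Si5O18) = 584.945 g/mol.
O contributes 18 × 15.999 = 287.982 g per mole.
287.982/584.945 = 0.4923 → 49.23%.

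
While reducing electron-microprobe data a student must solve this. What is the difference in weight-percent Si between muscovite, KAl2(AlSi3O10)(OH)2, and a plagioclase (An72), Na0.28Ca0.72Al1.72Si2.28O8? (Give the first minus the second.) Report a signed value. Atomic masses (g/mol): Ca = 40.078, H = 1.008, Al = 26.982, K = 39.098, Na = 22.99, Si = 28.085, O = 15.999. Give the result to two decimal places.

First mineral: 84.255 g Si in 398.303 g formula = 21.15 wt% Si.
Second mineral: 64.034 g Si in 273.728 g formula = 23.39 wt% Si.
21.15% − 23.39% gives a difference of -2.24 percentage points.

-2.24 percentage points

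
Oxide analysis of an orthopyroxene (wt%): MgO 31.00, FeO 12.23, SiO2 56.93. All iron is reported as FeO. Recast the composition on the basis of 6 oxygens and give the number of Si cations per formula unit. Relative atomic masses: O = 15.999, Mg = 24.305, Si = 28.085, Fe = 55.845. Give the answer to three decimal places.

MgO: 31.00/40.304 = 0.76915 mol → 0.76915 mol Mg, 0.76915 mol O.
FeO: 12.23/71.844 = 0.17023 mol → 0.17023 mol Fe, 0.17023 mol O.
SiO2: 56.93/60.083 = 0.94752 mol → 0.94752 mol Si, 1.89504 mol O.
Total oxygen = 2.83442 mol. Normalization factor = 6/2.83442 = 2.11684.
Si per 6 O = 0.94752 × 2.11684 = 2.006.

2.006 Si apfu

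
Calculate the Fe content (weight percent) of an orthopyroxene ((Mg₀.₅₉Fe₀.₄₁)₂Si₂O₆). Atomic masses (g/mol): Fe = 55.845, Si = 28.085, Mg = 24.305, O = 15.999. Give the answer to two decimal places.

Formula mass = 1.18·24.305 + 0.82·55.845 + 2·28.085 + 6·15.999 = 226.637 g/mol, of which 45.793 g is Fe.
So Fe makes up 45.793/226.637 = 0.2021 of the mass, i.e. 20.21%.

20.21 weight percent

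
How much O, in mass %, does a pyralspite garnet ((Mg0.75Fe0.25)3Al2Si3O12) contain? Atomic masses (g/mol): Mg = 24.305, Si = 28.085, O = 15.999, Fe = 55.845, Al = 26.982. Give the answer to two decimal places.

44.99 mass %

Molar mass of (Mg0.75Fe0.25)3Al2Si3O12: 2.25·24.305 + 0.75·55.845 + 2·26.982 + 3·28.085 + 12·15.999 = 426.777 g/mol.
Mass of O per formula unit: 12 × 15.999 = 191.988 g.
Weight fraction O = 191.988 / 426.777 = 0.4499.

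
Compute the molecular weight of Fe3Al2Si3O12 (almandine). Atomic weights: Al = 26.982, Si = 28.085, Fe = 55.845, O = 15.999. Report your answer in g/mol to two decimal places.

M = 3×55.845 + 2×26.982 + 3×28.085 + 12×15.999

497.74 g/mol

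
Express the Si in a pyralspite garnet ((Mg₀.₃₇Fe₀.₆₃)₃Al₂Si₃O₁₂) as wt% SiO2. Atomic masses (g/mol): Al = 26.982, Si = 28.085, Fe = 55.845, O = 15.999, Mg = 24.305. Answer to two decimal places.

38.95 wt%

Molar mass of (Mg₀.₃₇Fe₀.₆₃)₃Al₂Si₃O₁₂ = 1.11·24.305 + 1.89·55.845 + 2·26.982 + 3·28.085 + 12·15.999 = 462.733 g/mol.
Each formula unit contains 3 Si, equivalent to 3/1 = 3.0000 mol SiO2.
M(SiO2) = 1×28.085 + 2×15.999 = 60.083 g/mol.
Mass of SiO2 per formula unit = 3.0000 × 60.083 = 180.249 g.
SiO2 wt% = 180.249 / 462.733 × 100 = 38.95%.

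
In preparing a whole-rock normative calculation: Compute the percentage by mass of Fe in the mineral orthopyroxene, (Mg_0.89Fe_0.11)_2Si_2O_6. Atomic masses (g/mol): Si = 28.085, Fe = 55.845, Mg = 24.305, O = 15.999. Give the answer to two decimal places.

M((Mg_0.89Fe_0.11)_2Si_2O_6) = 207.713 g/mol.
Fe contributes 0.22 × 55.845 = 12.286 g per mole.
12.286/207.713 = 0.0591 → 5.91%.

5.91 wt%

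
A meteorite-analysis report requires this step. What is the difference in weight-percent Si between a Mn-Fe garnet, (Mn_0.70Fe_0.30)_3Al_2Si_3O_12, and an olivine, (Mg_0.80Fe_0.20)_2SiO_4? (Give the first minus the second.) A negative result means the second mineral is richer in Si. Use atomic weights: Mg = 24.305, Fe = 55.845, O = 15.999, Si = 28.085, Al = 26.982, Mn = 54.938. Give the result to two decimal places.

Si in (Mn_0.70Fe_0.30)_3Al_2Si_3O_12: molar mass 495.837 g/mol; 3×28.085 = 84.255 g → 16.99 wt%.
Si in (Mg_0.80Fe_0.20)_2SiO_4: molar mass 153.307 g/mol; 1×28.085 = 28.085 g → 18.32 wt%.
Difference = 16.99 − 18.32 = -1.33 percentage points.

-1.33 percentage points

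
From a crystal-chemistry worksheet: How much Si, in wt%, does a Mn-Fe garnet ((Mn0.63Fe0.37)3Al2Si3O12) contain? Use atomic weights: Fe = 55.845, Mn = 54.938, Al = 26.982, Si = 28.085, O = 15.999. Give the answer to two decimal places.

Formula mass = 1.89*54.938 + 1.11*55.845 + 2*26.982 + 3*28.085 + 12*15.999 = 496.028 g/mol, of which 84.255 g is Si.
So Si makes up 84.255/496.028 = 0.1699 of the mass, i.e. 16.99%.

16.99 wt%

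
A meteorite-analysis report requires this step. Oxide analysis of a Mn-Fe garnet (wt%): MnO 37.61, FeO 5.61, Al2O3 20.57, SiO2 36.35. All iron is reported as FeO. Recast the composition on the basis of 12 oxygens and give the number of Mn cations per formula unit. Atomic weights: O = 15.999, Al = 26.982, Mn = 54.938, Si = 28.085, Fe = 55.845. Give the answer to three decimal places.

2.625 Mn apfu

MnO: 37.61/70.937 = 0.53019 mol → 0.53019 mol Mn, 0.53019 mol O.
FeO: 5.61/71.844 = 0.07809 mol → 0.07809 mol Fe, 0.07809 mol O.
Al2O3: 20.57/101.961 = 0.20174 mol → 0.40348 mol Al, 0.60522 mol O.
SiO2: 36.35/60.083 = 0.60500 mol → 0.60500 mol Si, 1.21000 mol O.
Total oxygen = 2.42350 mol. Normalization factor = 12/2.42350 = 4.95152.
Mn per 12 O = 0.53019 × 4.95152 = 2.625.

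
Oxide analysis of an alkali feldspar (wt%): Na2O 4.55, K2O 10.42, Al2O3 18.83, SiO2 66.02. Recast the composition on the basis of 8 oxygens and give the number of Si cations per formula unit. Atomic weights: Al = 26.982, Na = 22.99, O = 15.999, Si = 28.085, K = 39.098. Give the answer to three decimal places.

Na2O: 4.55/61.979 = 0.07341 mol → 0.14682 mol Na, 0.07341 mol O.
K2O: 10.42/94.195 = 0.11062 mol → 0.22124 mol K, 0.11062 mol O.
Al2O3: 18.83/101.961 = 0.18468 mol → 0.36936 mol Al, 0.55404 mol O.
SiO2: 66.02/60.083 = 1.09881 mol → 1.09881 mol Si, 2.19762 mol O.
Total oxygen = 2.93569 mol. Normalization factor = 8/2.93569 = 2.72508.
Si per 8 O = 1.09881 × 2.72508 = 2.994.

2.994 Si apfu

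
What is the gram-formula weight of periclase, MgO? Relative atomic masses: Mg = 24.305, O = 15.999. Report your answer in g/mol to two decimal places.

40.30 g/mol

M = 1×24.305 + 1×15.999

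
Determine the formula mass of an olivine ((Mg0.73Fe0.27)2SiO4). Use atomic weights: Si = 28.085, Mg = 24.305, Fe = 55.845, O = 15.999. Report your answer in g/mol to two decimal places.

M = 1.46×24.305 + 0.54×55.845 + 1×28.085 + 4×15.999

157.72 g/mol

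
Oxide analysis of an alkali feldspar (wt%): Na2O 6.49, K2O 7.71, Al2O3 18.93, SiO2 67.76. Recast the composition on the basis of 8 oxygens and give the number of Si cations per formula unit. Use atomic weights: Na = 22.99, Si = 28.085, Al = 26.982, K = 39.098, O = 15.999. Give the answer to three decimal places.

Na2O: 6.49/61.979 = 0.10471 mol → 0.20942 mol Na, 0.10471 mol O.
K2O: 7.71/94.195 = 0.08185 mol → 0.16370 mol K, 0.08185 mol O.
Al2O3: 18.93/101.961 = 0.18566 mol → 0.37132 mol Al, 0.55698 mol O.
SiO2: 67.76/60.083 = 1.12777 mol → 1.12777 mol Si, 2.25554 mol O.
Total oxygen = 2.99908 mol. Normalization factor = 8/2.99908 = 2.66748.
Si per 8 O = 1.12777 × 2.66748 = 3.008.

3.008 Si apfu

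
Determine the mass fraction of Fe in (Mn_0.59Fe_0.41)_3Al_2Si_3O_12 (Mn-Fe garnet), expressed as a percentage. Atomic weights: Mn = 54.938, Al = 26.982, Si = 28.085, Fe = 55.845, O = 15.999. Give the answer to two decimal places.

13.84 mass %

Molar mass of (Mn_0.59Fe_0.41)_3Al_2Si_3O_12: 1.77*54.938 + 1.23*55.845 + 2*26.982 + 3*28.085 + 12*15.999 = 496.137 g/mol.
Mass of Fe per formula unit: 1.23 × 55.845 = 68.689 g.
Weight fraction Fe = 68.689 / 496.137 = 0.1384.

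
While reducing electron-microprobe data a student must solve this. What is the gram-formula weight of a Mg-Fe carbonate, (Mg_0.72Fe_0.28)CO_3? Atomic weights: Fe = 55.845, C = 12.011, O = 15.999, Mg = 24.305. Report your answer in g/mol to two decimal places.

Mg: 0.72 × 24.305 = 17.4996
Fe: 0.28 × 55.845 = 15.6366
C: 1 × 12.011 = 12.0110
O: 3 × 15.999 = 47.9970
Summing the contributions gives the formula mass.

93.14 g/mol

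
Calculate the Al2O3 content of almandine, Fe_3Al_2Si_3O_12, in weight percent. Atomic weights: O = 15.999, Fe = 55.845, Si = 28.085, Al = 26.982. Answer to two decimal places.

20.48 wt%

M(Fe_3Al_2Si_3O_12) = 497.742 g/mol; M(Al2O3) = 101.961 g/mol.
Moles Al2O3 per formula unit = 2 Al ÷ 2 = 1.0000.
Al2O3 fraction = (1.0000 × 101.961) / 497.742 = 101.961/497.742 = 0.2048.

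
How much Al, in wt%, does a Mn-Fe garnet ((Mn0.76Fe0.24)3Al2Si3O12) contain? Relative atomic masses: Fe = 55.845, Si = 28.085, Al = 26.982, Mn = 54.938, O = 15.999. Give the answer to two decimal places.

Formula mass = 2.28*54.938 + 0.72*55.845 + 2*26.982 + 3*28.085 + 12*15.999 = 495.674 g/mol, of which 53.964 g is Al.
So Al makes up 53.964/495.674 = 0.1089 of the mass, i.e. 10.89%.

10.89 wt%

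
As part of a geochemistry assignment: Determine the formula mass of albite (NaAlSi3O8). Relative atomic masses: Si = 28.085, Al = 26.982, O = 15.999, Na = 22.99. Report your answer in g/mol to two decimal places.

Na: 1 × 22.99 = 22.9900
Al: 1 × 26.982 = 26.9820
Si: 3 × 28.085 = 84.2550
O: 8 × 15.999 = 127.9920
Summing the contributions gives the formula mass.

262.22 g/mol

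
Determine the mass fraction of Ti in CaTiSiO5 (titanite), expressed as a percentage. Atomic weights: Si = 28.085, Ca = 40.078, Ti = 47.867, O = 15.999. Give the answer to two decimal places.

Molar mass of CaTiSiO5: 1·40.078 + 1·47.867 + 1·28.085 + 5·15.999 = 196.025 g/mol.
Mass of Ti per formula unit: 1 × 47.867 = 47.867 g.
Weight fraction Ti = 47.867 / 196.025 = 0.2442.

24.42 mass %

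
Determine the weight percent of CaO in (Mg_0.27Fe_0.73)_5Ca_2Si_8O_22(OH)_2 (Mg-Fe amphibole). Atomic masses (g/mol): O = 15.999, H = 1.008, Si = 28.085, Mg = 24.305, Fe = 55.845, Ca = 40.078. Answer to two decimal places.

12.09 wt%

M((Mg_0.27Fe_0.73)_5Ca_2Si_8O_22(OH)_2) = 927.474 g/mol; M(CaO) = 56.077 g/mol.
Moles CaO per formula unit = 2 Ca ÷ 1 = 2.0000.
CaO fraction = (2.0000 × 56.077) / 927.474 = 112.154/927.474 = 0.1209.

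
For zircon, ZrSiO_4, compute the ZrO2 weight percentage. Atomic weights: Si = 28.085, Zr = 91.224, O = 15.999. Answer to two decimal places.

M(ZrSiO_4) = 183.305 g/mol; M(ZrO2) = 123.222 g/mol.
Moles ZrO2 per formula unit = 1 Zr ÷ 1 = 1.0000.
ZrO2 fraction = (1.0000 × 123.222) / 183.305 = 123.222/183.305 = 0.6722.

67.22 wt%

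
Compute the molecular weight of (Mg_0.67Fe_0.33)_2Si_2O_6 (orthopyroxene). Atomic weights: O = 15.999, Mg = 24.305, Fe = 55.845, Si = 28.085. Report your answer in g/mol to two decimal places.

The formula mass is the sum 1.34*24.305 + 0.66*55.845 + 2*28.085 + 6*15.999.

221.59 g/mol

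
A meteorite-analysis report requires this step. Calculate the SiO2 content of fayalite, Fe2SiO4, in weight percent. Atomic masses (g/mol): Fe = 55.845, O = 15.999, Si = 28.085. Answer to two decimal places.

M(Fe2SiO4) = 203.771 g/mol; M(SiO2) = 60.083 g/mol.
Moles SiO2 per formula unit = 1 Si ÷ 1 = 1.0000.
SiO2 fraction = (1.0000 × 60.083) / 203.771 = 60.083/203.771 = 0.2949.

29.49 wt%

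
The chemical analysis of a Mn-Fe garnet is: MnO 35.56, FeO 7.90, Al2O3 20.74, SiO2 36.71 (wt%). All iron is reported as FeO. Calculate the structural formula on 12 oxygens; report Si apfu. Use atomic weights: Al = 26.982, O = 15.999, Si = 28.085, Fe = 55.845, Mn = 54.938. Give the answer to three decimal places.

35.56 wt% MnO ÷ 70.937 g/mol = 0.50129 mol, giving 0.50129 Mn and 0.50129 O.
7.90 wt% FeO ÷ 71.844 g/mol = 0.10996 mol, giving 0.10996 Fe and 0.10996 O.
20.74 wt% Al2O3 ÷ 101.961 g/mol = 0.20341 mol, giving 0.40682 Al and 0.61023 O.
36.71 wt% SiO2 ÷ 60.083 g/mol = 0.61099 mol, giving 0.61099 Si and 1.22198 O.
Oxygen sums to 2.44346; scaling by 12/2.44346 = 4.91107 puts the formula on 12 O.
Si: 0.61099 × 4.91107 = 3.001 atoms per formula unit.

3.001 Si apfu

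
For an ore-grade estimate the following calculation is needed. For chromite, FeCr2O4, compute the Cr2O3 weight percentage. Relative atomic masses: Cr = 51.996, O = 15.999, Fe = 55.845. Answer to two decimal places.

Formula mass = 223.833 g/mol.
2 Cr → 1.0000 mol Cr2O3 per formula unit; M(Cr2O3) = 151.989, so Cr2O3 mass = 151.989 g.
151.989/223.833 × 100 = 67.90 wt%.

67.90 wt%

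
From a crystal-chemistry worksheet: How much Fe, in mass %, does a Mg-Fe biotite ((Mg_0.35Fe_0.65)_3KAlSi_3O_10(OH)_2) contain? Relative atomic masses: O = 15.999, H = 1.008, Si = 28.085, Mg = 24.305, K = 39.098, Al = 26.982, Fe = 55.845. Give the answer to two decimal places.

Formula mass = 1.05×24.305 + 1.95×55.845 + 1×39.098 + 1×26.982 + 3×28.085 + 12×15.999 + 2×1.008 = 478.757 g/mol, of which 108.898 g is Fe.
So Fe makes up 108.898/478.757 = 0.2275 of the mass, i.e. 22.75%.

22.75 mass %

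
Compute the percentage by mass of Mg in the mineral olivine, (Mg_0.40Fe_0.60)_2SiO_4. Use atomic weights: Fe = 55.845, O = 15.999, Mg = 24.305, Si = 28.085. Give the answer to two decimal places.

10.89 weight percent

Formula mass = 0.80·24.305 + 1.20·55.845 + 1·28.085 + 4·15.999 = 178.539 g/mol, of which 19.444 g is Mg.
So Mg makes up 19.444/178.539 = 0.1089 of the mass, i.e. 10.89%.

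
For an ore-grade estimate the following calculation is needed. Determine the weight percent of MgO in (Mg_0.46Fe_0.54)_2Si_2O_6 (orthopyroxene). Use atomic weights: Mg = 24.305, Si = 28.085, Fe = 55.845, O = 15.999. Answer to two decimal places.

Formula mass = 234.837 g/mol.
0.92 Mg → 0.9200 mol MgO per formula unit; M(MgO) = 40.304, so MgO mass = 37.080 g.
37.080/234.837 × 100 = 15.79 wt%.

15.79 wt%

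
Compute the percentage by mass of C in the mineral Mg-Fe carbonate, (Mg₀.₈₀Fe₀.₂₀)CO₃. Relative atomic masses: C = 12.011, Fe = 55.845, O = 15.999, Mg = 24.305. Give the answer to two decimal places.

13.25 wt%

Formula mass = 0.80·24.305 + 0.20·55.845 + 1·12.011 + 3·15.999 = 90.621 g/mol, of which 12.011 g is C.
So C makes up 12.011/90.621 = 0.1325 of the mass, i.e. 13.25%.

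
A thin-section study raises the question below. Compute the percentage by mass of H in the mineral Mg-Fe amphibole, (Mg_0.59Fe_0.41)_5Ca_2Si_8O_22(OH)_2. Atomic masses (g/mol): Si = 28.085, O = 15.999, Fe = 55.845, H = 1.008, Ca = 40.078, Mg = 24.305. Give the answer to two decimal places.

0.23 weight percent

Formula mass = 2.95·24.305 + 2.05·55.845 + 2·40.078 + 8·28.085 + 24·15.999 + 2·1.008 = 877.010 g/mol, of which 2.016 g is H.
So H makes up 2.016/877.010 = 0.0023 of the mass, i.e. 0.23%.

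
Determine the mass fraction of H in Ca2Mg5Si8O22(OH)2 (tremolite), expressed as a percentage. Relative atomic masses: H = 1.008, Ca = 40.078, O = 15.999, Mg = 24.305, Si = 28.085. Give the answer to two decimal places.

0.25 wt%

M(Ca2Mg5Si8O22(OH)2) = 812.353 g/mol.
H contributes 2 × 1.008 = 2.016 g per mole.
2.016/812.353 = 0.0025 → 0.25%.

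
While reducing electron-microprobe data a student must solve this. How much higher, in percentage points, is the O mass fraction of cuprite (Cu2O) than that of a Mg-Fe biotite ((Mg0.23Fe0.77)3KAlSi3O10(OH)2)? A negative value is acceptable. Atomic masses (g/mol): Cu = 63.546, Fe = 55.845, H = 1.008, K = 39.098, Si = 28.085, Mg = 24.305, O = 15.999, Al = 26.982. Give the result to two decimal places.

M(Cu2O) = 143.091 g/mol, so wt% O = 15.999/143.091 × 100 = 11.18%.
M((Mg0.23Fe0.77)3KAlSi3O10(OH)2) = 490.111 g/mol, so wt% O = 191.988/490.111 × 100 = 39.17%.
11.18 − 39.17 = -27.99 pp.

-27.99 percentage points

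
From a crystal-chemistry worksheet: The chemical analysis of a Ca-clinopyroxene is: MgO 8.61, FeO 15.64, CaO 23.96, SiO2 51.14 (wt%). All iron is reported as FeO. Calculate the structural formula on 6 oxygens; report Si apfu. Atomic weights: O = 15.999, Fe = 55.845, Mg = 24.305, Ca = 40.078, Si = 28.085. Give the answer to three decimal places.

8.61 wt% MgO ÷ 40.304 g/mol = 0.21363 mol, giving 0.21363 Mg and 0.21363 O.
15.64 wt% FeO ÷ 71.844 g/mol = 0.21769 mol, giving 0.21769 Fe and 0.21769 O.
23.96 wt% CaO ÷ 56.077 g/mol = 0.42727 mol, giving 0.42727 Ca and 0.42727 O.
51.14 wt% SiO2 ÷ 60.083 g/mol = 0.85116 mol, giving 0.85116 Si and 1.70232 O.
Oxygen sums to 2.56091; scaling by 6/2.56091 = 2.34292 puts the formula on 6 O.
Si: 0.85116 × 2.34292 = 1.994 atoms per formula unit.

1.994 Si apfu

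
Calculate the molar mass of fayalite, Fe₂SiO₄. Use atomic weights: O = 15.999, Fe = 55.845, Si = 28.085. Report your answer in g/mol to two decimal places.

203.77 g/mol

The formula mass is the sum 2·55.845 + 1·28.085 + 4·15.999.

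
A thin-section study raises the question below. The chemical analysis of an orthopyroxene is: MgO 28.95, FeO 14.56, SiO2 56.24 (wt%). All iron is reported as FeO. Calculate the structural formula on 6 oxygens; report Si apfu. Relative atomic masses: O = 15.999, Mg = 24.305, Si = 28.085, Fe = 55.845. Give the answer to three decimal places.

2.011 Si apfu

28.95 wt% MgO ÷ 40.304 g/mol = 0.71829 mol, giving 0.71829 Mg and 0.71829 O.
14.56 wt% FeO ÷ 71.844 g/mol = 0.20266 mol, giving 0.20266 Fe and 0.20266 O.
56.24 wt% SiO2 ÷ 60.083 g/mol = 0.93604 mol, giving 0.93604 Si and 1.87208 O.
Oxygen sums to 2.79303; scaling by 6/2.79303 = 2.14820 puts the formula on 6 O.
Si: 0.93604 × 2.14820 = 2.011 atoms per formula unit.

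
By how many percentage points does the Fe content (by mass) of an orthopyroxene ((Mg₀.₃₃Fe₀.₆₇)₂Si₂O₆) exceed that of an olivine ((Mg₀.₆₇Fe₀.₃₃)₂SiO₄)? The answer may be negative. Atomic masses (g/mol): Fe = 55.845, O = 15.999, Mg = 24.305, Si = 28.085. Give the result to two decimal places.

7.97 percentage points

First mineral: 74.832 g Fe in 243.038 g formula = 30.79 wt% Fe.
Second mineral: 36.858 g Fe in 161.507 g formula = 22.82 wt% Fe.
30.79% − 22.82% gives a difference of 7.97 percentage points.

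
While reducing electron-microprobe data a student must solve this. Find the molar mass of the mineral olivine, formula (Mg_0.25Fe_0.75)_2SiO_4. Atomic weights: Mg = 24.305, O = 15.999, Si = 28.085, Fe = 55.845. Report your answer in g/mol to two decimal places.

188.00 g/mol

Mg: 0.50 × 24.305 = 12.1525
Fe: 1.50 × 55.845 = 83.7675
Si: 1 × 28.085 = 28.0850
O: 4 × 15.999 = 63.9960
Summing the contributions gives the formula mass.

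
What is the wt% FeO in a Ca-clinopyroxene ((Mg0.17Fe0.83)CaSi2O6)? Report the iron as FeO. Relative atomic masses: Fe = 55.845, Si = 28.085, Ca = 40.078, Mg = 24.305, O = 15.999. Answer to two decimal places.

M((Mg0.17Fe0.83)CaSi2O6) = 242.725 g/mol; M(FeO) = 71.844 g/mol.
Moles FeO per formula unit = 0.83 Fe ÷ 1 = 0.8300.
FeO fraction = (0.8300 × 71.844) / 242.725 = 59.631/242.725 = 0.2457.

24.57 wt%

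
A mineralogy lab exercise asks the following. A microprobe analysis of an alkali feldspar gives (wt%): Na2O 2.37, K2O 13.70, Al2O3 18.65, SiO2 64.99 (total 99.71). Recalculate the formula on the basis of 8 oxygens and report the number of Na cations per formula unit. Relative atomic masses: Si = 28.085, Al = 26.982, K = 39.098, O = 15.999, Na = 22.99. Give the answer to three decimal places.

0.211 Na apfu

2.37 wt% Na2O ÷ 61.979 g/mol = 0.03824 mol, giving 0.07648 Na and 0.03824 O.
13.70 wt% K2O ÷ 94.195 g/mol = 0.14544 mol, giving 0.29088 K and 0.14544 O.
18.65 wt% Al2O3 ÷ 101.961 g/mol = 0.18291 mol, giving 0.36582 Al and 0.54873 O.
64.99 wt% SiO2 ÷ 60.083 g/mol = 1.08167 mol, giving 1.08167 Si and 2.16334 O.
Oxygen sums to 2.89575; scaling by 8/2.89575 = 2.76267 puts the formula on 8 O.
Na: 0.07648 × 2.76267 = 0.211 atoms per formula unit.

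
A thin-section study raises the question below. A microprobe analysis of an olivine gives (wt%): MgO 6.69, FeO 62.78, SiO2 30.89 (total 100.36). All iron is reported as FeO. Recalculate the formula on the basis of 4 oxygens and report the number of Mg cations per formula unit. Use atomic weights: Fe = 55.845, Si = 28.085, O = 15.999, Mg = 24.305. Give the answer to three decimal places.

0.321 Mg apfu

MgO (M=40.304): mol = 0.16599; Mg = 0.16599, O = 0.16599.
FeO (M=71.844): mol = 0.87384; Fe = 0.87384, O = 0.87384.
SiO2 (M=60.083): mol = 0.51412; Si = 0.51412, O = 1.02824.
ΣO = 2.06807; factor = 4/ΣO = 1.93417.
Mg apfu = 0.16599 × 1.93417 = 0.321.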